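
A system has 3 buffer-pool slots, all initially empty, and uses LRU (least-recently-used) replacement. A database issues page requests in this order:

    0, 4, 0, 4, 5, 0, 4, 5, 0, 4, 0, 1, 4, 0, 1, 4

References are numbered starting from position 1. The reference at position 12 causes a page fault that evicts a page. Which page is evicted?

pos 1: 0 -> miss, frames [0]
pos 2: 4 -> miss, frames [0, 4]
pos 3: 0 -> hit
pos 4: 4 -> hit
pos 5: 5 -> miss, frames [0, 4, 5]
pos 6: 0 -> hit
pos 7: 4 -> hit
pos 8: 5 -> hit
pos 9: 0 -> hit
pos 10: 4 -> hit
pos 11: 0 -> hit
pos 12: 1 -> miss, evict 5, frames [4, 0, 1]
At position 12, page 5 is evicted.

5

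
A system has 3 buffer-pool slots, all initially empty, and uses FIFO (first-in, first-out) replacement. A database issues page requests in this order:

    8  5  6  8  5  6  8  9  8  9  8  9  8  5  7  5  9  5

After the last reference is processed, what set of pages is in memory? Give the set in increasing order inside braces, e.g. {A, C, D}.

8 -> miss, frames {8}
5 -> miss, frames {8,5}
6 -> miss, frames {8,5,6}
8 -> hit
5 -> hit
6 -> hit
8 -> hit
9 -> miss, evict 8, frames {5,6,9}
8 -> miss, evict 5, frames {6,9,8}
9 -> hit
8 -> hit
9 -> hit
8 -> hit
5 -> miss, evict 6, frames {9,8,5}
7 -> miss, evict 9, frames {8,5,7}
5 -> hit
9 -> miss, evict 8, frames {5,7,9}
5 -> hit

{5, 7, 9}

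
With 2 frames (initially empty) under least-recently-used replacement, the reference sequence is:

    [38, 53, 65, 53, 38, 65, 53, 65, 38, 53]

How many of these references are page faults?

38 → miss, frames (38)
53 → miss, frames (38 53)
65 → miss, evict 38, frames (53 65)
53 → hit
38 → miss, evict 65, frames (53 38)
65 → miss, evict 53, frames (38 65)
53 → miss, evict 38, frames (65 53)
65 → hit
38 → miss, evict 53, frames (65 38)
53 → miss, evict 65, frames (38 53)
Page faults: 8.

8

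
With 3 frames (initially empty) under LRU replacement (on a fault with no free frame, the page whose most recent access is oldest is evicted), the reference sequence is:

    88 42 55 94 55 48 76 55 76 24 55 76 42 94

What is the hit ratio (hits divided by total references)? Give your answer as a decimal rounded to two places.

0.36

88: fault, frames {88}
42: fault, frames {88,42}
55: fault, frames {88,42,55}
94: fault, evict 88, frames {42,55,94}
55: hit
48: fault, evict 42, frames {94,55,48}
76: fault, evict 94, frames {55,48,76}
55: hit
76: hit
24: fault, evict 48, frames {55,76,24}
55: hit
76: hit
42: fault, evict 24, frames {55,76,42}
94: fault, evict 55, frames {76,42,94}
Hits: 5 of 14 references → 5/14 = 0.3571.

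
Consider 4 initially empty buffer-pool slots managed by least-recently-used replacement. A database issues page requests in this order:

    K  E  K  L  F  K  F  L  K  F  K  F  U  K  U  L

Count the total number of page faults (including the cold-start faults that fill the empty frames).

K → miss, frames [K]
E → miss, frames [K, E]
K → hit
L → miss, frames [E, K, L]
F → miss, frames [E, K, L, F]
K → hit
F → hit
L → hit
K → hit
F → hit
K → hit
F → hit
U → miss, evict E, frames [L, K, F, U]
K → hit
U → hit
L → hit
Page faults: 5.

5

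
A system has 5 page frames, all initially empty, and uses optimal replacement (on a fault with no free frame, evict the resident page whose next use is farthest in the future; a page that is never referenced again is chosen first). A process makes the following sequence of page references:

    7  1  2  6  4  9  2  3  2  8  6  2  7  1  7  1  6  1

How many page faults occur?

7: miss, frames [7]
1: miss, frames [7, 1]
2: miss, frames [7, 1, 2]
6: miss, frames [7, 1, 2, 6]
4: miss, frames [7, 1, 2, 6, 4]
9: miss, evict 4, frames [7, 1, 2, 6, 9]
2: hit
3: miss, evict 9, frames [7, 1, 2, 6, 3]
2: hit
8: miss, evict 3, frames [7, 1, 2, 6, 8]
6: hit
2: hit
7: hit
1: hit
7: hit
1: hit
6: hit
1: hit
Page faults: 8.

8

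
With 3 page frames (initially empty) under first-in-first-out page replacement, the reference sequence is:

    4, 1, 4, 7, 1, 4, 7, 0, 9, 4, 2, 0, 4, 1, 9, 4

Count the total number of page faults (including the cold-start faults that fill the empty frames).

11

4 → fault, frames (4)
1 → fault, frames (4 1)
4 → hit
7 → fault, frames (4 1 7)
1 → hit
4 → hit
7 → hit
0 → fault, evict 4, frames (1 7 0)
9 → fault, evict 1, frames (7 0 9)
4 → fault, evict 7, frames (0 9 4)
2 → fault, evict 0, frames (9 4 2)
0 → fault, evict 9, frames (4 2 0)
4 → hit
1 → fault, evict 4, frames (2 0 1)
9 → fault, evict 2, frames (0 1 9)
4 → fault, evict 0, frames (1 9 4)
Page faults: 11.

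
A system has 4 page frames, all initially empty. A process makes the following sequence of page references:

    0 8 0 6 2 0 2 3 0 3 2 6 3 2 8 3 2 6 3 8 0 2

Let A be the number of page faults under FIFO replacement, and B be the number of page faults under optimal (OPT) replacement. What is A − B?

Under FIFO: F F . F F . . F F . . . . . F . . F . . . F → 9 faults.
Under OPT: F F . F F . . F . . . . . . F . . . . . F . → 7 faults.
A − B = 9 − 7 = 2.

2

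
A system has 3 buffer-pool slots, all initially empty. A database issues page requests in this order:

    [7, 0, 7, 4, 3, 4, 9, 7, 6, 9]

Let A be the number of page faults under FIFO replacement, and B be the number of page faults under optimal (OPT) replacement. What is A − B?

Under FIFO: F F . F F . F F F . → 7 faults.
Under OPT: F F . F F . F . F . → 6 faults.
A − B = 7 − 6 = 1.

1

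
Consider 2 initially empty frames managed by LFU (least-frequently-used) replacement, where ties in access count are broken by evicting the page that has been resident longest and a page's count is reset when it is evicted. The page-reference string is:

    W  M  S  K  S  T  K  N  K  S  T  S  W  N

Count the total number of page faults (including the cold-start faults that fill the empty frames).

W: fault, frames (W)
M: fault, frames (W M)
S: fault, evict W, frames (M S)
K: fault, evict M, frames (S K)
S: hit
T: fault, evict K, frames (S T)
K: fault, evict T, frames (S K)
N: fault, evict K, frames (S N)
K: fault, evict N, frames (S K)
S: hit
T: fault, evict K, frames (S T)
S: hit
W: fault, evict T, frames (S W)
N: fault, evict W, frames (S N)
Page faults: 11.

11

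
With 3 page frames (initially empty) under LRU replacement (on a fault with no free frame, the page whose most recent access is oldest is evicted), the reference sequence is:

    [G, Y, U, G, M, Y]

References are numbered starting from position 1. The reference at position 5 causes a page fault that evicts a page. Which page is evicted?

pos 1: G -> fault, frames {G}
pos 2: Y -> fault, frames {G,Y}
pos 3: U -> fault, frames {G,Y,U}
pos 4: G -> hit
pos 5: M -> fault, evict Y, frames {U,G,M}
At position 5, page Y is evicted.

Y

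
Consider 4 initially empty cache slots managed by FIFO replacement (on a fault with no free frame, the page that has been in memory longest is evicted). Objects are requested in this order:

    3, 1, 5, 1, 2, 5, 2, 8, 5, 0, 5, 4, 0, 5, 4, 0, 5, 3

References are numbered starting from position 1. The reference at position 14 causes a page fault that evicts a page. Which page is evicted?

pos 1: 3 -> fault, frames {3}
pos 2: 1 -> fault, frames {3,1}
pos 3: 5 -> fault, frames {3,1,5}
pos 4: 1 -> hit
pos 5: 2 -> fault, frames {3,1,5,2}
pos 6: 5 -> hit
pos 7: 2 -> hit
pos 8: 8 -> fault, evict 3, frames {1,5,2,8}
pos 9: 5 -> hit
pos 10: 0 -> fault, evict 1, frames {5,2,8,0}
pos 11: 5 -> hit
pos 12: 4 -> fault, evict 5, frames {2,8,0,4}
pos 13: 0 -> hit
pos 14: 5 -> fault, evict 2, frames {8,0,4,5}
At position 14, page 2 is evicted.

2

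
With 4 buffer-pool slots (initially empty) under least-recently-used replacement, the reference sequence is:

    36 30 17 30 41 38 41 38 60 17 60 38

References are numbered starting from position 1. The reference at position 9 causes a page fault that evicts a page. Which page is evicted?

pos 1: 36: fault, frames {36}
pos 2: 30: fault, frames {36,30}
pos 3: 17: fault, frames {36,30,17}
pos 4: 30: hit
pos 5: 41: fault, frames {36,17,30,41}
pos 6: 38: fault, evict 36, frames {17,30,41,38}
pos 7: 41: hit
pos 8: 38: hit
pos 9: 60: fault, evict 17, frames {30,41,38,60}
At position 9, page 17 is evicted.

17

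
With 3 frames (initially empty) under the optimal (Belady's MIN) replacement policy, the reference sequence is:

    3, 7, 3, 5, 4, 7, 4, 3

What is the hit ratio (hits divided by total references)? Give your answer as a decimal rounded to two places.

3 → miss, frames [3]
7 → miss, frames [3, 7]
3 → hit
5 → miss, frames [3, 7, 5]
4 → miss, evict 5, frames [3, 7, 4]
7 → hit
4 → hit
3 → hit
Hits: 4 of 8 references → 4/8 = 0.5000.

0.50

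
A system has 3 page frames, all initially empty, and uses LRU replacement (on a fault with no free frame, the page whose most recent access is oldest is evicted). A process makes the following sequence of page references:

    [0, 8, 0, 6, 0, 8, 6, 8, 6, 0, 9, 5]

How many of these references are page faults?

0 -> fault, frames {0}
8 -> fault, frames {0,8}
0 -> hit
6 -> fault, frames {8,0,6}
0 -> hit
8 -> hit
6 -> hit
8 -> hit
6 -> hit
0 -> hit
9 -> fault, evict 8, frames {6,0,9}
5 -> fault, evict 6, frames {0,9,5}
Page faults: 5.

5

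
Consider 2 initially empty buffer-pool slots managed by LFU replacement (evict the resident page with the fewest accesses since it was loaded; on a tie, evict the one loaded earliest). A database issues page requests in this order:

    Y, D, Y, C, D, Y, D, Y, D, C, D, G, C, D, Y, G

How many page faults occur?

10

Y → fault, frames {Y}
D → fault, frames {Y,D}
Y → hit
C → fault, evict D, frames {Y,C}
D → fault, evict C, frames {Y,D}
Y → hit
D → hit
Y → hit
D → hit
C → fault, evict D, frames {Y,C}
D → fault, evict C, frames {Y,D}
G → fault, evict D, frames {Y,G}
C → fault, evict G, frames {Y,C}
D → fault, evict C, frames {Y,D}
Y → hit
G → fault, evict D, frames {Y,G}
Page faults: 10.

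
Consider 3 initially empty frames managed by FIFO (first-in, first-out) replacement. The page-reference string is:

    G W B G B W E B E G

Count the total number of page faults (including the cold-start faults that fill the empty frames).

G -> fault, frames {G}
W -> fault, frames {G,W}
B -> fault, frames {G,W,B}
G -> hit
B -> hit
W -> hit
E -> fault, evict G, frames {W,B,E}
B -> hit
E -> hit
G -> fault, evict W, frames {B,E,G}
Page faults: 5.

5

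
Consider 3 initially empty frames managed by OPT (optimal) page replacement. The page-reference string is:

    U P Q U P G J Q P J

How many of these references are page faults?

U: fault, frames [U]
P: fault, frames [U, P]
Q: fault, frames [U, P, Q]
U: hit
P: hit
G: fault, evict U, frames [P, Q, G]
J: fault, evict G, frames [P, Q, J]
Q: hit
P: hit
J: hit
Page faults: 5.

5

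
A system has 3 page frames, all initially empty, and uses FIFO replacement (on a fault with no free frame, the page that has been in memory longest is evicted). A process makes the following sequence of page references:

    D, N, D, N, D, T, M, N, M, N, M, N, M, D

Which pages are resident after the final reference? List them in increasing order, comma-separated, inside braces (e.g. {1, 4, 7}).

D → fault, frames (D)
N → fault, frames (D N)
D → hit
N → hit
D → hit
T → fault, frames (D N T)
M → fault, evict D, frames (N T M)
N → hit
M → hit
N → hit
M → hit
N → hit
M → hit
D → fault, evict N, frames (T M D)

{D, M, T}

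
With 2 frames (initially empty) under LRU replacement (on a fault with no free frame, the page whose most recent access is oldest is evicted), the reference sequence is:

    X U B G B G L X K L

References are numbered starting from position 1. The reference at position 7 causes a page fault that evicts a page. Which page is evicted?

pos 1: X → fault, frames [X]
pos 2: U → fault, frames [X, U]
pos 3: B → fault, evict X, frames [U, B]
pos 4: G → fault, evict U, frames [B, G]
pos 5: B → hit
pos 6: G → hit
pos 7: L → fault, evict B, frames [G, L]
At position 7, page B is evicted.

B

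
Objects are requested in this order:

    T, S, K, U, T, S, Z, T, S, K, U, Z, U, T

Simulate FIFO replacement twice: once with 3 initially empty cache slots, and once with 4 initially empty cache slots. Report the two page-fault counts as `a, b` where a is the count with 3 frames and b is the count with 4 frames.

3 frames: F F F F F F F . . F F . . F → 10 faults.
4 frames: F F F F . . F F F F F F . F → 11 faults.
11 > 10: adding a frame increased faults — Belady's anomaly.

10, 11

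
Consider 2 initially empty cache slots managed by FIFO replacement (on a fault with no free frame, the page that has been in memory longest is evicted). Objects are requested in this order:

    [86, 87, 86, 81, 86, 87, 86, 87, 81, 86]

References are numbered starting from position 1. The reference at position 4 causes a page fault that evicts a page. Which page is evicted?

86

pos 1: 86 → miss, frames {86}
pos 2: 87 → miss, frames {86,87}
pos 3: 86 → hit
pos 4: 81 → miss, evict 86, frames {87,81}
At position 4, page 86 is evicted.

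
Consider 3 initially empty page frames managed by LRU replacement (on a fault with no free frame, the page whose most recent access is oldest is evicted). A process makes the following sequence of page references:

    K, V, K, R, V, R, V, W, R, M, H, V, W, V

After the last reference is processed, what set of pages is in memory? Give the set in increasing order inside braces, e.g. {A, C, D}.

K: miss, frames [K]
V: miss, frames [K, V]
K: hit
R: miss, frames [V, K, R]
V: hit
R: hit
V: hit
W: miss, evict K, frames [R, V, W]
R: hit
M: miss, evict V, frames [W, R, M]
H: miss, evict W, frames [R, M, H]
V: miss, evict R, frames [M, H, V]
W: miss, evict M, frames [H, V, W]
V: hit

{H, V, W}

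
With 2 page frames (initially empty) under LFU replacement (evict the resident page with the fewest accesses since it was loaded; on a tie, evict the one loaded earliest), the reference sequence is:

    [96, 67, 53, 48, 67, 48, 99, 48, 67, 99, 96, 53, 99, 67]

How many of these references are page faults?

12

96 → fault, frames [96]
67 → fault, frames [96, 67]
53 → fault, evict 96, frames [67, 53]
48 → fault, evict 67, frames [53, 48]
67 → fault, evict 53, frames [48, 67]
48 → hit
99 → fault, evict 67, frames [48, 99]
48 → hit
67 → fault, evict 99, frames [48, 67]
99 → fault, evict 67, frames [48, 99]
96 → fault, evict 99, frames [48, 96]
53 → fault, evict 96, frames [48, 53]
99 → fault, evict 53, frames [48, 99]
67 → fault, evict 99, frames [48, 67]
Page faults: 12.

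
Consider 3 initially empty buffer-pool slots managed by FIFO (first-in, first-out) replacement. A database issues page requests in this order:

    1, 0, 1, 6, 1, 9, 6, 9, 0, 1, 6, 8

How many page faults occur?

6

1 → fault, frames [1]
0 → fault, frames [1, 0]
1 → hit
6 → fault, frames [1, 0, 6]
1 → hit
9 → fault, evict 1, frames [0, 6, 9]
6 → hit
9 → hit
0 → hit
1 → fault, evict 0, frames [6, 9, 1]
6 → hit
8 → fault, evict 6, frames [9, 1, 8]
Page faults: 6.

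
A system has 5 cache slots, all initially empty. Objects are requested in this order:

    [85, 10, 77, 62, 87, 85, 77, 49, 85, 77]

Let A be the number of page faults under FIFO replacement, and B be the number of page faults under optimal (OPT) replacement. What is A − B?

1

Under FIFO: F F F F F . . F F . → 7 faults.
Under OPT: F F F F F . . F . . → 6 faults.
A − B = 7 − 6 = 1.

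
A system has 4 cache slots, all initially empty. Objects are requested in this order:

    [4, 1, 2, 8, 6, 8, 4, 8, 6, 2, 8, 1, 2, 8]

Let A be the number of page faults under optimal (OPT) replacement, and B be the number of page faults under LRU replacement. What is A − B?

-1

Under OPT: F F F F F . . . . . . F . . → 6 faults.
Under LRU: F F F F F . F . . . . F . . → 7 faults.
A − B = 6 − 7 = -1.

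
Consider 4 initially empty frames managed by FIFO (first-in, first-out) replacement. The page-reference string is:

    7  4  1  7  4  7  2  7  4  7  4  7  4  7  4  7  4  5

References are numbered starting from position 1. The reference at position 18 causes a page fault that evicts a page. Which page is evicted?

pos 1: 7 -> fault, frames {7}
pos 2: 4 -> fault, frames {7,4}
pos 3: 1 -> fault, frames {7,4,1}
pos 4: 7 -> hit
pos 5: 4 -> hit
pos 6: 7 -> hit
pos 7: 2 -> fault, frames {7,4,1,2}
pos 8: 7 -> hit
pos 9: 4 -> hit
pos 10: 7 -> hit
pos 11: 4 -> hit
pos 12: 7 -> hit
pos 13: 4 -> hit
pos 14: 7 -> hit
pos 15: 4 -> hit
pos 16: 7 -> hit
pos 17: 4 -> hit
pos 18: 5 -> fault, evict 7, frames {4,1,2,5}
At position 18, page 7 is evicted.

7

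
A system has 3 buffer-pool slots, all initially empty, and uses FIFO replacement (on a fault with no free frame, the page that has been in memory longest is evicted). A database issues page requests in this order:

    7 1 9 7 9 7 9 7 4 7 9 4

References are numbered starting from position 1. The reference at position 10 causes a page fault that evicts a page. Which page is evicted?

1

pos 1: 7 → fault, frames [7]
pos 2: 1 → fault, frames [7, 1]
pos 3: 9 → fault, frames [7, 1, 9]
pos 4: 7 → hit
pos 5: 9 → hit
pos 6: 7 → hit
pos 7: 9 → hit
pos 8: 7 → hit
pos 9: 4 → fault, evict 7, frames [1, 9, 4]
pos 10: 7 → fault, evict 1, frames [9, 4, 7]
At position 10, page 1 is evicted.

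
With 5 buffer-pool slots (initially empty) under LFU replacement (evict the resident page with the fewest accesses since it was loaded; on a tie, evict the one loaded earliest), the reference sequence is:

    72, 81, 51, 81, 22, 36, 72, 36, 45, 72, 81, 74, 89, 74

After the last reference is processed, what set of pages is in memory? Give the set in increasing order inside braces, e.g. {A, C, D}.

72 → fault, frames [72]
81 → fault, frames [72, 81]
51 → fault, frames [72, 81, 51]
81 → hit
22 → fault, frames [72, 81, 51, 22]
36 → fault, frames [72, 81, 51, 22, 36]
72 → hit
36 → hit
45 → fault, evict 51, frames [72, 81, 22, 36, 45]
72 → hit
81 → hit
74 → fault, evict 22, frames [72, 81, 36, 45, 74]
89 → fault, evict 45, frames [72, 81, 36, 74, 89]
74 → hit

{36, 72, 74, 81, 89}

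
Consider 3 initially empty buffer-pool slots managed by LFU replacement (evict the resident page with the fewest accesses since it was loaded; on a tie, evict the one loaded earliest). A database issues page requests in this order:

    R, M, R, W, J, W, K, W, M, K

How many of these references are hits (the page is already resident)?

R -> fault, frames (R)
M -> fault, frames (R M)
R -> hit
W -> fault, frames (R M W)
J -> fault, evict M, frames (R W J)
W -> hit
K -> fault, evict J, frames (R W K)
W -> hit
M -> fault, evict K, frames (R W M)
K -> fault, evict M, frames (R W K)
Hits: 3.

3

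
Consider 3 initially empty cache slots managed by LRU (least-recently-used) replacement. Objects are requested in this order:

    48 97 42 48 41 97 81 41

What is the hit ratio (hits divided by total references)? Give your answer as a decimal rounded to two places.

48 → miss, frames (48)
97 → miss, frames (48 97)
42 → miss, frames (48 97 42)
48 → hit
41 → miss, evict 97, frames (42 48 41)
97 → miss, evict 42, frames (48 41 97)
81 → miss, evict 48, frames (41 97 81)
41 → hit
Hits: 2 of 8 references → 2/8 = 0.2500.

0.25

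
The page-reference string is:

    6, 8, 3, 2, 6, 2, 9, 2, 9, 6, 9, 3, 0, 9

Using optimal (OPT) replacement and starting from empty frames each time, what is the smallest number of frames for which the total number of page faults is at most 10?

2

f=1: 14 faults
f=2: 8 faults
f=3: 7 faults
f=4: 6 faults
f=5: 6 faults
f=6: 6 faults
Smallest f with faults ≤ 10 is 2.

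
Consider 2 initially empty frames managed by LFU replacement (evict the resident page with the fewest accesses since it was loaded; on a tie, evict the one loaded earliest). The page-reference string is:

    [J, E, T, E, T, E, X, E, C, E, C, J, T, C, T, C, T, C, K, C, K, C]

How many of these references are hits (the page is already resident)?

6

J: fault, frames {J}
E: fault, frames {J,E}
T: fault, evict J, frames {E,T}
E: hit
T: hit
E: hit
X: fault, evict T, frames {E,X}
E: hit
C: fault, evict X, frames {E,C}
E: hit
C: hit
J: fault, evict C, frames {E,J}
T: fault, evict J, frames {E,T}
C: fault, evict T, frames {E,C}
T: fault, evict C, frames {E,T}
C: fault, evict T, frames {E,C}
T: fault, evict C, frames {E,T}
C: fault, evict T, frames {E,C}
K: fault, evict C, frames {E,K}
C: fault, evict K, frames {E,C}
K: fault, evict C, frames {E,K}
C: fault, evict K, frames {E,C}
Hits: 6.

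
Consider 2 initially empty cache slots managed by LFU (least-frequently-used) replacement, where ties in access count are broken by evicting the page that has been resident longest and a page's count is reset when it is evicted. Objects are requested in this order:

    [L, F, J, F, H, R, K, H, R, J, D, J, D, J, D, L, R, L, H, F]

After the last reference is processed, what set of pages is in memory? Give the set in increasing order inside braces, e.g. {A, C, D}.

L -> fault, frames (L)
F -> fault, frames (L F)
J -> fault, evict L, frames (F J)
F -> hit
H -> fault, evict J, frames (F H)
R -> fault, evict H, frames (F R)
K -> fault, evict R, frames (F K)
H -> fault, evict K, frames (F H)
R -> fault, evict H, frames (F R)
J -> fault, evict R, frames (F J)
D -> fault, evict J, frames (F D)
J -> fault, evict D, frames (F J)
D -> fault, evict J, frames (F D)
J -> fault, evict D, frames (F J)
D -> fault, evict J, frames (F D)
L -> fault, evict D, frames (F L)
R -> fault, evict L, frames (F R)
L -> fault, evict R, frames (F L)
H -> fault, evict L, frames (F H)
F -> hit

{F, H}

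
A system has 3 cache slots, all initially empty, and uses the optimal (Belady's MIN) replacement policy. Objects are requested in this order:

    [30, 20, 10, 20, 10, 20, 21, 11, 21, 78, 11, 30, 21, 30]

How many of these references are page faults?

30 -> fault, frames (30)
20 -> fault, frames (30 20)
10 -> fault, frames (30 20 10)
20 -> hit
10 -> hit
20 -> hit
21 -> fault, evict 10, frames (30 20 21)
11 -> fault, evict 20, frames (30 21 11)
21 -> hit
78 -> fault, evict 21, frames (30 11 78)
11 -> hit
30 -> hit
21 -> fault, evict 78, frames (30 11 21)
30 -> hit
Page faults: 7.

7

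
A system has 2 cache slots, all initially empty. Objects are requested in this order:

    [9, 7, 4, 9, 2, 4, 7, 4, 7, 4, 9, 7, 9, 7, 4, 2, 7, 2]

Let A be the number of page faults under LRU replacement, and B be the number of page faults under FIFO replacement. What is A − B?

Under LRU: F F F F F F F . . . F F . . F F F . → 12 faults.
Under FIFO: F F F F F F F . . . F . . . F F F . → 11 faults.
A − B = 12 − 11 = 1.

1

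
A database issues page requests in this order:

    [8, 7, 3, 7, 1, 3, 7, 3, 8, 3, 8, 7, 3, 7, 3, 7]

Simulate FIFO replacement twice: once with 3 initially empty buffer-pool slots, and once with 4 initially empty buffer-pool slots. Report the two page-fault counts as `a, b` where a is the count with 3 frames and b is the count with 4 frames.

3 frames: F F F . F . . . F . . F F . . . → 7 faults.
4 frames: F F F . F . . . . . . . . . . . → 4 faults.
4 < 7: adding a frame reduced faults, as is typical.

7, 4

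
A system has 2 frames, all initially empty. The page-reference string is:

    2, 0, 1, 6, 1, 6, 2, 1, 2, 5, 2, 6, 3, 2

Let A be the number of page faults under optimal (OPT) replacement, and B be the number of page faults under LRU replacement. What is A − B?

-2

Under OPT: F F F F . . F . . F . F F . → 8 faults.
Under LRU: F F F F . . F F . F . F F F → 10 faults.
A − B = 8 − 10 = -2.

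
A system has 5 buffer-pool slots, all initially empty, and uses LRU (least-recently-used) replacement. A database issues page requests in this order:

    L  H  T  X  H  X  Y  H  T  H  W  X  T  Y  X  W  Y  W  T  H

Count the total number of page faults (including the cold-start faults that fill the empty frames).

L -> fault, frames (L)
H -> fault, frames (L H)
T -> fault, frames (L H T)
X -> fault, frames (L H T X)
H -> hit
X -> hit
Y -> fault, frames (L T H X Y)
H -> hit
T -> hit
H -> hit
W -> fault, evict L, frames (X Y T H W)
X -> hit
T -> hit
Y -> hit
X -> hit
W -> hit
Y -> hit
W -> hit
T -> hit
H -> hit
Page faults: 6.

6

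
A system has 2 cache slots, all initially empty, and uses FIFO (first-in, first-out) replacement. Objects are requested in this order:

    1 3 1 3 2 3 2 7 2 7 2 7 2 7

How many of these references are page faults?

1 -> miss, frames {1}
3 -> miss, frames {1,3}
1 -> hit
3 -> hit
2 -> miss, evict 1, frames {3,2}
3 -> hit
2 -> hit
7 -> miss, evict 3, frames {2,7}
2 -> hit
7 -> hit
2 -> hit
7 -> hit
2 -> hit
7 -> hit
Page faults: 4.

4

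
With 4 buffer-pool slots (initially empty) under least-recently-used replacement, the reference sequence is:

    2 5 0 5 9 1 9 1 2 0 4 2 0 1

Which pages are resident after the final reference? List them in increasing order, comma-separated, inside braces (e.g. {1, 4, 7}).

{0, 1, 2, 4}

2 -> miss, frames [2]
5 -> miss, frames [2, 5]
0 -> miss, frames [2, 5, 0]
5 -> hit
9 -> miss, frames [2, 0, 5, 9]
1 -> miss, evict 2, frames [0, 5, 9, 1]
9 -> hit
1 -> hit
2 -> miss, evict 0, frames [5, 9, 1, 2]
0 -> miss, evict 5, frames [9, 1, 2, 0]
4 -> miss, evict 9, frames [1, 2, 0, 4]
2 -> hit
0 -> hit
1 -> hit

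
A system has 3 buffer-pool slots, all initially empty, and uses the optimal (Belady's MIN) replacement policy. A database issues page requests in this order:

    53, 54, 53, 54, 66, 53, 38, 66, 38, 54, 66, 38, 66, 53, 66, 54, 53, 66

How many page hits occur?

53: fault, frames {53}
54: fault, frames {53,54}
53: hit
54: hit
66: fault, frames {53,54,66}
53: hit
38: fault, evict 53, frames {54,66,38}
66: hit
38: hit
54: hit
66: hit
38: hit
66: hit
53: fault, evict 38, frames {54,66,53}
66: hit
54: hit
53: hit
66: hit
Hits: 13.

13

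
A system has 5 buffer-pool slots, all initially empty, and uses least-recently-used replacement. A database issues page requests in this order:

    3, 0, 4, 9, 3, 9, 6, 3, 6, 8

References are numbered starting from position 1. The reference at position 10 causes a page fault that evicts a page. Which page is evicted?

0

pos 1: 3: miss, frames {3}
pos 2: 0: miss, frames {3,0}
pos 3: 4: miss, frames {3,0,4}
pos 4: 9: miss, frames {3,0,4,9}
pos 5: 3: hit
pos 6: 9: hit
pos 7: 6: miss, frames {0,4,3,9,6}
pos 8: 3: hit
pos 9: 6: hit
pos 10: 8: miss, evict 0, frames {4,9,3,6,8}
At position 10, page 0 is evicted.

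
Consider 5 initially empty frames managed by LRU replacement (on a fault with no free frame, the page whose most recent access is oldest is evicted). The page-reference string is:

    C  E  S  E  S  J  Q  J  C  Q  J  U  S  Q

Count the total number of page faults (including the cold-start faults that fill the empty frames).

6

C: fault, frames (C)
E: fault, frames (C E)
S: fault, frames (C E S)
E: hit
S: hit
J: fault, frames (C E S J)
Q: fault, frames (C E S J Q)
J: hit
C: hit
Q: hit
J: hit
U: fault, evict E, frames (S C Q J U)
S: hit
Q: hit
Page faults: 6.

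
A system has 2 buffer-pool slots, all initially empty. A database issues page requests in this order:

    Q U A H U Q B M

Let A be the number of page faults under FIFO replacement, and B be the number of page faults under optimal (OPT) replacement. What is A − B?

1

Under FIFO: F F F F F F F F → 8 faults.
Under OPT: F F F F . F F F → 7 faults.
A − B = 8 − 7 = 1.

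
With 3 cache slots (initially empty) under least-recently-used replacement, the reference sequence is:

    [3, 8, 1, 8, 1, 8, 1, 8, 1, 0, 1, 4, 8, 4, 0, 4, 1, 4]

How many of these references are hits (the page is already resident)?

3: miss, frames [3]
8: miss, frames [3, 8]
1: miss, frames [3, 8, 1]
8: hit
1: hit
8: hit
1: hit
8: hit
1: hit
0: miss, evict 3, frames [8, 1, 0]
1: hit
4: miss, evict 8, frames [0, 1, 4]
8: miss, evict 0, frames [1, 4, 8]
4: hit
0: miss, evict 1, frames [8, 4, 0]
4: hit
1: miss, evict 8, frames [0, 4, 1]
4: hit
Hits: 10.

10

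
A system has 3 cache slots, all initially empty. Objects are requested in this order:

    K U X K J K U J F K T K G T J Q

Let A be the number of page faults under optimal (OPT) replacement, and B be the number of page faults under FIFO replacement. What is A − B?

-4

Under OPT: F F F . F . . . F . F . F . . F → 8 faults.
Under FIFO: F F F . F F F . F . F F F . F F → 12 faults.
A − B = 8 − 12 = -4.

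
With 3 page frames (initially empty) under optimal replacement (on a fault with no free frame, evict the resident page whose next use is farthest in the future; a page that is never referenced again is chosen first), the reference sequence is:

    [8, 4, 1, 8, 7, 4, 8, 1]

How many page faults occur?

8 → miss, frames {8}
4 → miss, frames {8,4}
1 → miss, frames {8,4,1}
8 → hit
7 → miss, evict 1, frames {8,4,7}
4 → hit
8 → hit
1 → miss, evict 7, frames {8,4,1}
Page faults: 5.

5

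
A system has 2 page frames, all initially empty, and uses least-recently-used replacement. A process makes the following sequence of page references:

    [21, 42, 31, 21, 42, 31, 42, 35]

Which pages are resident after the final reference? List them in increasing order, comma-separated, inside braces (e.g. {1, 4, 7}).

21: miss, frames {21}
42: miss, frames {21,42}
31: miss, evict 21, frames {42,31}
21: miss, evict 42, frames {31,21}
42: miss, evict 31, frames {21,42}
31: miss, evict 21, frames {42,31}
42: hit
35: miss, evict 31, frames {42,35}

{35, 42}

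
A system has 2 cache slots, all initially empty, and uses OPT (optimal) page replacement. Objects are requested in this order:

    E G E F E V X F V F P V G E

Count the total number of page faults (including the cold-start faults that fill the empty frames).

E → miss, frames {E}
G → miss, frames {E,G}
E → hit
F → miss, evict G, frames {E,F}
E → hit
V → miss, evict E, frames {F,V}
X → miss, evict V, frames {F,X}
F → hit
V → miss, evict X, frames {F,V}
F → hit
P → miss, evict F, frames {V,P}
V → hit
G → miss, evict P, frames {V,G}
E → miss, evict G, frames {V,E}
Page faults: 9.

9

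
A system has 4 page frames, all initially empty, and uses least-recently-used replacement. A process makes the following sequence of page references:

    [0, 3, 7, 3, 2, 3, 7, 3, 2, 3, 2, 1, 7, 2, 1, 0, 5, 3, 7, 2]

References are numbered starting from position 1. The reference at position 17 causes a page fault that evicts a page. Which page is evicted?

7

pos 1: 0 -> fault, frames (0)
pos 2: 3 -> fault, frames (0 3)
pos 3: 7 -> fault, frames (0 3 7)
pos 4: 3 -> hit
pos 5: 2 -> fault, frames (0 7 3 2)
pos 6: 3 -> hit
pos 7: 7 -> hit
pos 8: 3 -> hit
pos 9: 2 -> hit
pos 10: 3 -> hit
pos 11: 2 -> hit
pos 12: 1 -> fault, evict 0, frames (7 3 2 1)
pos 13: 7 -> hit
pos 14: 2 -> hit
pos 15: 1 -> hit
pos 16: 0 -> fault, evict 3, frames (7 2 1 0)
pos 17: 5 -> fault, evict 7, frames (2 1 0 5)
At position 17, page 7 is evicted.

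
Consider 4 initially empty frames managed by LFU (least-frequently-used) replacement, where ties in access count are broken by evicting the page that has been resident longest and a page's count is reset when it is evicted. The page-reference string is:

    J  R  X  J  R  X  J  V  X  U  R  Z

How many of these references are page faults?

6

J -> miss, frames [J]
R -> miss, frames [J, R]
X -> miss, frames [J, R, X]
J -> hit
R -> hit
X -> hit
J -> hit
V -> miss, frames [J, R, X, V]
X -> hit
U -> miss, evict V, frames [J, R, X, U]
R -> hit
Z -> miss, evict U, frames [J, R, X, Z]
Page faults: 6.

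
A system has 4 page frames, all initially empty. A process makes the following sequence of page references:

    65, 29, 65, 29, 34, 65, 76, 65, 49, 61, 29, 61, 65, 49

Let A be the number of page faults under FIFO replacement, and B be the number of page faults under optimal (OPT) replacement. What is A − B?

Under FIFO: F F . . F . F . F F F . F . → 8 faults.
Under OPT: F F . . F . F . F F . . . . → 6 faults.
A − B = 8 − 6 = 2.

2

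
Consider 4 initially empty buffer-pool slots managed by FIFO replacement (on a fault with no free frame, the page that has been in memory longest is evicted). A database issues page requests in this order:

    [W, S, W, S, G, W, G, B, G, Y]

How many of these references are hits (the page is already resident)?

5

W → miss, frames [W]
S → miss, frames [W, S]
W → hit
S → hit
G → miss, frames [W, S, G]
W → hit
G → hit
B → miss, frames [W, S, G, B]
G → hit
Y → miss, evict W, frames [S, G, B, Y]
Hits: 5.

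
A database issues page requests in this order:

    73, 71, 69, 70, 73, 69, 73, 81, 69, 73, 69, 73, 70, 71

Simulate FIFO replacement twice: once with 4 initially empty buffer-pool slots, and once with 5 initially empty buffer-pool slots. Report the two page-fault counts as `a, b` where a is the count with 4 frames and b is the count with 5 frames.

7, 5

4 frames: F F F F . . . F . F . . . F → 7 faults.
5 frames: F F F F . . . F . . . . . . → 5 faults.
5 < 7: adding a frame reduced faults, as is typical.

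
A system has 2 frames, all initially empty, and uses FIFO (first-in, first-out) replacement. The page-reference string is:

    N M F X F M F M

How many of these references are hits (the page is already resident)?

N: fault, frames [N]
M: fault, frames [N, M]
F: fault, evict N, frames [M, F]
X: fault, evict M, frames [F, X]
F: hit
M: fault, evict F, frames [X, M]
F: fault, evict X, frames [M, F]
M: hit
Hits: 2.

2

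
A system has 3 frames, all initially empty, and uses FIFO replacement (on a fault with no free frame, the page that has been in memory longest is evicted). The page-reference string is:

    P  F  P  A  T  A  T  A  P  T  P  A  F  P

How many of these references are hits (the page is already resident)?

8

P -> fault, frames [P]
F -> fault, frames [P, F]
P -> hit
A -> fault, frames [P, F, A]
T -> fault, evict P, frames [F, A, T]
A -> hit
T -> hit
A -> hit
P -> fault, evict F, frames [A, T, P]
T -> hit
P -> hit
A -> hit
F -> fault, evict A, frames [T, P, F]
P -> hit
Hits: 8.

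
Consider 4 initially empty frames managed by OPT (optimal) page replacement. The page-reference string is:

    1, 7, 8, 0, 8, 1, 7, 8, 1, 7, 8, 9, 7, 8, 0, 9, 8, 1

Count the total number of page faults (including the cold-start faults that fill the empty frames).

1: miss, frames [1]
7: miss, frames [1, 7]
8: miss, frames [1, 7, 8]
0: miss, frames [1, 7, 8, 0]
8: hit
1: hit
7: hit
8: hit
1: hit
7: hit
8: hit
9: miss, evict 1, frames [7, 8, 0, 9]
7: hit
8: hit
0: hit
9: hit
8: hit
1: miss, evict 9, frames [7, 8, 0, 1]
Page faults: 6.

6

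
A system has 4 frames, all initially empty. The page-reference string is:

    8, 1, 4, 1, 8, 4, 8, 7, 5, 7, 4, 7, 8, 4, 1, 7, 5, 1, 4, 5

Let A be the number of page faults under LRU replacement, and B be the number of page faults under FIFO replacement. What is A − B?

-1

Under LRU: F F F . . . . F F . . . . . F . F . . . → 7 faults.
Under FIFO: F F F . . . . F F . . . F . F . . . F . → 8 faults.
A − B = 7 − 8 = -1.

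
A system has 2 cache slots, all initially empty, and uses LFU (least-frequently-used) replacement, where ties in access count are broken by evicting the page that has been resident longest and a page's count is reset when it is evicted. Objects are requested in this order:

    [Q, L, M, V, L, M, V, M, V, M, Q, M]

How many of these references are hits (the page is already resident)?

4

Q: miss, frames (Q)
L: miss, frames (Q L)
M: miss, evict Q, frames (L M)
V: miss, evict L, frames (M V)
L: miss, evict M, frames (V L)
M: miss, evict V, frames (L M)
V: miss, evict L, frames (M V)
M: hit
V: hit
M: hit
Q: miss, evict V, frames (M Q)
M: hit
Hits: 4.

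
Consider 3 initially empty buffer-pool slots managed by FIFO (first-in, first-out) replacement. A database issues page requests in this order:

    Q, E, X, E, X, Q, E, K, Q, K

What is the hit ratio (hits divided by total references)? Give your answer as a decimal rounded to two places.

Q: fault, frames [Q]
E: fault, frames [Q, E]
X: fault, frames [Q, E, X]
E: hit
X: hit
Q: hit
E: hit
K: fault, evict Q, frames [E, X, K]
Q: fault, evict E, frames [X, K, Q]
K: hit
Hits: 5 of 10 references → 5/10 = 0.5000.

0.50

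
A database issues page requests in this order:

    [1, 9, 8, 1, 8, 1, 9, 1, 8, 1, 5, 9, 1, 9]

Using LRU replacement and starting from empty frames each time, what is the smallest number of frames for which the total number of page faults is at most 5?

f=1: 14 faults
f=2: 9 faults
f=3: 5 faults
f=4: 4 faults
Smallest f with faults ≤ 5 is 3.

3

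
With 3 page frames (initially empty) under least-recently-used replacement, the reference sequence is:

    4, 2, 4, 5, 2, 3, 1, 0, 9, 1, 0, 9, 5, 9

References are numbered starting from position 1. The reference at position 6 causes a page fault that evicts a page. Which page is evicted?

4

pos 1: 4 -> fault, frames [4]
pos 2: 2 -> fault, frames [4, 2]
pos 3: 4 -> hit
pos 4: 5 -> fault, frames [2, 4, 5]
pos 5: 2 -> hit
pos 6: 3 -> fault, evict 4, frames [5, 2, 3]
At position 6, page 4 is evicted.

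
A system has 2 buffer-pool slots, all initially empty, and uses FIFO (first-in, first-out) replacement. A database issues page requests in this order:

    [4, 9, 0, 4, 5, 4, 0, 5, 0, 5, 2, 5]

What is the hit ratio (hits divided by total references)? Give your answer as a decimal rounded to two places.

4: fault, frames [4]
9: fault, frames [4, 9]
0: fault, evict 4, frames [9, 0]
4: fault, evict 9, frames [0, 4]
5: fault, evict 0, frames [4, 5]
4: hit
0: fault, evict 4, frames [5, 0]
5: hit
0: hit
5: hit
2: fault, evict 5, frames [0, 2]
5: fault, evict 0, frames [2, 5]
Hits: 4 of 12 references → 4/12 = 0.3333.

0.33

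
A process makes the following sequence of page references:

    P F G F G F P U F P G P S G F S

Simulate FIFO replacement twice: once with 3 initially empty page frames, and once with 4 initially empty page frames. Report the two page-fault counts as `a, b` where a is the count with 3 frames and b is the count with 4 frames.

8, 5

3 frames: F F F . . . . F . F . . F F F . → 8 faults.
4 frames: F F F . . . . F . . . . F . . . → 5 faults.
5 < 8: adding a frame reduced faults, as is typical.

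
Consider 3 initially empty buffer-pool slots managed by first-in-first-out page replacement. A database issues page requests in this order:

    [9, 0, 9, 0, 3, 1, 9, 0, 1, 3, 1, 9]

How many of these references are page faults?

9 -> fault, frames {9}
0 -> fault, frames {9,0}
9 -> hit
0 -> hit
3 -> fault, frames {9,0,3}
1 -> fault, evict 9, frames {0,3,1}
9 -> fault, evict 0, frames {3,1,9}
0 -> fault, evict 3, frames {1,9,0}
1 -> hit
3 -> fault, evict 1, frames {9,0,3}
1 -> fault, evict 9, frames {0,3,1}
9 -> fault, evict 0, frames {3,1,9}
Page faults: 9.

9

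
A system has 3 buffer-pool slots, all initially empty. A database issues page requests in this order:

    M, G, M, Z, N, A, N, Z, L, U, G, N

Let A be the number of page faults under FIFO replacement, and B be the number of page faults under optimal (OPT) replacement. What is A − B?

1

Under FIFO: F F . F F F . . F F F F → 9 faults.
Under OPT: F F . F F F . . F F F . → 8 faults.
A − B = 9 − 8 = 1.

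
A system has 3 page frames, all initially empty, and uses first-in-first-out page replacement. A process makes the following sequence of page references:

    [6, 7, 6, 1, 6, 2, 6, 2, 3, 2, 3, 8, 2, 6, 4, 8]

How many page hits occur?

6 -> miss, frames (6)
7 -> miss, frames (6 7)
6 -> hit
1 -> miss, frames (6 7 1)
6 -> hit
2 -> miss, evict 6, frames (7 1 2)
6 -> miss, evict 7, frames (1 2 6)
2 -> hit
3 -> miss, evict 1, frames (2 6 3)
2 -> hit
3 -> hit
8 -> miss, evict 2, frames (6 3 8)
2 -> miss, evict 6, frames (3 8 2)
6 -> miss, evict 3, frames (8 2 6)
4 -> miss, evict 8, frames (2 6 4)
8 -> miss, evict 2, frames (6 4 8)
Hits: 5.

5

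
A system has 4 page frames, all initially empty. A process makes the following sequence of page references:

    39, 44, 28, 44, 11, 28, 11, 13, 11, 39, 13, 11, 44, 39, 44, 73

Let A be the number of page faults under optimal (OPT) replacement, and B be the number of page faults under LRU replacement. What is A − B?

-2

Under OPT: F F F . F . . F . . . . . . . F → 6 faults.
Under LRU: F F F . F . . F . F . . F . . F → 8 faults.
A − B = 6 − 8 = -2.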